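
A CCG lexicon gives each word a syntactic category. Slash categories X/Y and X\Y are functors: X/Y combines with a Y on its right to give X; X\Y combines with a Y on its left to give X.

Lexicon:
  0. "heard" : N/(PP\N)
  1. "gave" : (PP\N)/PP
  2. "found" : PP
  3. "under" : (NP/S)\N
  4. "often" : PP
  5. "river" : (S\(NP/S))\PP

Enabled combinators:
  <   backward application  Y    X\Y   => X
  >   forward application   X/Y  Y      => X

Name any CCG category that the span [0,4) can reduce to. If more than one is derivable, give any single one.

[0,6] S   <
  [0,4] NP/S   <
    [0,3] N   >
      [0,1] "heard" : N/(PP\N)
      [1,3] PP\N   >
        [1,2] "gave" : (PP\N)/PP
        [2,3] "found" : PP
    [3,4] "under" : (NP/S)\N
  [4,6] S\(NP/S)   <
    [4,5] "often" : PP
    [5,6] "river" : (S\(NP/S))\PP

NP/S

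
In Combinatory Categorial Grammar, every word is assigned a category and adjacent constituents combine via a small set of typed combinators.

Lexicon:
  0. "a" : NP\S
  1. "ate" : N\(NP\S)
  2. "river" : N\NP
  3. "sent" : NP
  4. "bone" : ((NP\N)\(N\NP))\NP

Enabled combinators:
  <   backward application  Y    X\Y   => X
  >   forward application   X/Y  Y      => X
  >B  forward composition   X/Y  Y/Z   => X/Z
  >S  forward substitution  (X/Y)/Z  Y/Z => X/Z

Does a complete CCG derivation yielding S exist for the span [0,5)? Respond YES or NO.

NO

NP\S N\(NP\S) N\NP NP ((NP\N)\(N\NP))\NP
CKY chart[0,5] = {NP}; S ∉ chart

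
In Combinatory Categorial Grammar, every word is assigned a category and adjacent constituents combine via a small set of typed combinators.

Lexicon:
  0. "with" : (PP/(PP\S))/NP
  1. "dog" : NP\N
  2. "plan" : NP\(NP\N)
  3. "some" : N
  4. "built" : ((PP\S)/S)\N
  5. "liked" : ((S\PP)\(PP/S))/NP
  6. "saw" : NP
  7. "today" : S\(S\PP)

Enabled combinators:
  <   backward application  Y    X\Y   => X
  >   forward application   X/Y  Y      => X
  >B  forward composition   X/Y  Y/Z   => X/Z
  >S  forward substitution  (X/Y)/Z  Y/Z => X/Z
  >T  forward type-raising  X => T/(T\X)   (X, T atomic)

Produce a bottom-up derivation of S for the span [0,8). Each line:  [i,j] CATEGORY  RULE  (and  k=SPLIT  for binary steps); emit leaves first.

[0,1] (PP/(PP\S))/NP  lex  "with"
[1,2] NP\N  lex  "dog"
[2,3] NP\(NP\N)  lex  "plan"
[1,3] NP  <  k=2
[0,3] PP/(PP\S)  >  k=1
[3,4] N  lex  "some"
[4,5] ((PP\S)/S)\N  lex  "built"
[3,5] (PP\S)/S  <  k=4
[0,5] PP/S  >B  k=3
[5,6] ((S\PP)\(PP/S))/NP  lex  "liked"
[6,7] NP  lex  "saw"
[5,7] (S\PP)\(PP/S)  >  k=6
[0,7] S\PP  <  k=5
[7,8] S\(S\PP)  lex  "today"
[0,8] S  <  k=7

[0,8] S   <
  [0,7] S\PP   <
    [0,5] PP/S   >B
      [0,3] PP/(PP\S)   >
        [0,1] "with" : (PP/(PP\S))/NP
        [1,3] NP   <
          [1,2] "dog" : NP\N
          [2,3] "plan" : NP\(NP\N)
      [3,5] (PP\S)/S   <
        [3,4] "some" : N
        [4,5] "built" : ((PP\S)/S)\N
    [5,7] (S\PP)\(PP/S)   >
      [5,6] "liked" : ((S\PP)\(PP/S))/NP
      [6,7] "saw" : NP
  [7,8] "today" : S\(S\PP)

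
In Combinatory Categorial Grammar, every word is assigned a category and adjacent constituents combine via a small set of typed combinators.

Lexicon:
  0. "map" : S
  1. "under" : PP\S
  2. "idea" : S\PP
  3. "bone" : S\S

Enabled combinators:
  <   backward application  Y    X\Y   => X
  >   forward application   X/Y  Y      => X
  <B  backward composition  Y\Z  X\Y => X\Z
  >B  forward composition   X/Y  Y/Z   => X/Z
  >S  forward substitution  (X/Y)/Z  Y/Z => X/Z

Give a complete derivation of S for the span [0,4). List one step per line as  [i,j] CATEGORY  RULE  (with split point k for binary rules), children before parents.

[0,1] S  lex  "map"
[1,2] PP\S  lex  "under"
[0,2] PP  <  k=1
[2,3] S\PP  lex  "idea"
[3,4] S\S  lex  "bone"
[2,4] S\PP  <B  k=3
[0,4] S  <  k=2

[0,4] S   <
  [0,2] PP   <
    [0,1] "map" : S
    [1,2] "under" : PP\S
  [2,4] S\PP   <B
    [2,3] "idea" : S\PP
    [3,4] "bone" : S\S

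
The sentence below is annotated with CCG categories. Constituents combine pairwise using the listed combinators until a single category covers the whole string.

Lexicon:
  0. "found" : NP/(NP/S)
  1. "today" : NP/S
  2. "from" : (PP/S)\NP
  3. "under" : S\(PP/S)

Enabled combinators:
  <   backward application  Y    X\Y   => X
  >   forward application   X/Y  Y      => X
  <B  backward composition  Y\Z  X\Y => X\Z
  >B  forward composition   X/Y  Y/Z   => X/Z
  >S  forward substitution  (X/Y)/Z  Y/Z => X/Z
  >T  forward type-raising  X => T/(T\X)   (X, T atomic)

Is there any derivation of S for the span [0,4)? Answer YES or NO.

[0,4] S   <
  [0,2] NP   >
    [0,1] "found" : NP/(NP/S)
    [1,2] "today" : NP/S
  [2,4] S\NP   <B
    [2,3] "from" : (PP/S)\NP
    [3,4] "under" : S\(PP/S)

YES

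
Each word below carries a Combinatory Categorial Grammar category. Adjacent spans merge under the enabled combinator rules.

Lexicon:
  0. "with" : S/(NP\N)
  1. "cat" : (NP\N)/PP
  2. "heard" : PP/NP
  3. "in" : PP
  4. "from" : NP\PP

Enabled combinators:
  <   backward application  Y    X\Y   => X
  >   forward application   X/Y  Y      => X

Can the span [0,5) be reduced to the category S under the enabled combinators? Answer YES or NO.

[0,5] S   >
  [0,1] "with" : S/(NP\N)
  [1,5] NP\N   >
    [1,2] "cat" : (NP\N)/PP
    [2,5] PP   >
      [2,3] "heard" : PP/NP
      [3,5] NP   <
        [3,4] "in" : PP
        [4,5] "from" : NP\PP

YES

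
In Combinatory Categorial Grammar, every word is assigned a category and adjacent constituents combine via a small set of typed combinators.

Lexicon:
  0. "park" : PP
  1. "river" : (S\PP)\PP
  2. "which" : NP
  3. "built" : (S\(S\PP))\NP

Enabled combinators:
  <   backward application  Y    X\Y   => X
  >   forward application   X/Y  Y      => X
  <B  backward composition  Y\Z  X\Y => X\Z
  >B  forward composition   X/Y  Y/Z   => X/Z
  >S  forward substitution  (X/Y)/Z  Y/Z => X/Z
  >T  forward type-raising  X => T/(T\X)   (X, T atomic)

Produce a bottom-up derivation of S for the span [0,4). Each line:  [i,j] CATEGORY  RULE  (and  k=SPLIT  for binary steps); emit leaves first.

[0,4] S   <
  [0,2] S\PP   <
    [0,1] "park" : PP
    [1,2] "river" : (S\PP)\PP
  [2,4] S\(S\PP)   <
    [2,3] "which" : NP
    [3,4] "built" : (S\(S\PP))\NP

[0,1] PP  lex  "park"
[1,2] (S\PP)\PP  lex  "river"
[0,2] S\PP  <  k=1
[2,3] NP  lex  "which"
[3,4] (S\(S\PP))\NP  lex  "built"
[2,4] S\(S\PP)  <  k=3
[0,4] S  <  k=2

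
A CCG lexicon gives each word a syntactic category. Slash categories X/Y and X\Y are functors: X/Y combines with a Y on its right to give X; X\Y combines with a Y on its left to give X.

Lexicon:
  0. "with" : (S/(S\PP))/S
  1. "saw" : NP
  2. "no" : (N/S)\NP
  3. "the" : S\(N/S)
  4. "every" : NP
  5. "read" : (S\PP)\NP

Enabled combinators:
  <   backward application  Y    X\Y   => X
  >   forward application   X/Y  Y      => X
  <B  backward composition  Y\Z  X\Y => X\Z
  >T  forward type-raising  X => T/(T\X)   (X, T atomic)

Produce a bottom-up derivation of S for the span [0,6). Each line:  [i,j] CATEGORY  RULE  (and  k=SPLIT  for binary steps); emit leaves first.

[0,1] (S/(S\PP))/S  lex  "with"
[1,2] NP  lex  "saw"
[2,3] (N/S)\NP  lex  "no"
[1,3] N/S  <  k=2
[3,4] S\(N/S)  lex  "the"
[1,4] S  <  k=3
[0,4] S/(S\PP)  >  k=1
[4,5] NP  lex  "every"
[5,6] (S\PP)\NP  lex  "read"
[4,6] S\PP  <  k=5
[0,6] S  >  k=4

[0,6] S   >
  [0,4] S/(S\PP)   >
    [0,1] "with" : (S/(S\PP))/S
    [1,4] S   <
      [1,3] N/S   <
        [1,2] "saw" : NP
        [2,3] "no" : (N/S)\NP
      [3,4] "the" : S\(N/S)
  [4,6] S\PP   <
    [4,5] "every" : NP
    [5,6] "read" : (S\PP)\NP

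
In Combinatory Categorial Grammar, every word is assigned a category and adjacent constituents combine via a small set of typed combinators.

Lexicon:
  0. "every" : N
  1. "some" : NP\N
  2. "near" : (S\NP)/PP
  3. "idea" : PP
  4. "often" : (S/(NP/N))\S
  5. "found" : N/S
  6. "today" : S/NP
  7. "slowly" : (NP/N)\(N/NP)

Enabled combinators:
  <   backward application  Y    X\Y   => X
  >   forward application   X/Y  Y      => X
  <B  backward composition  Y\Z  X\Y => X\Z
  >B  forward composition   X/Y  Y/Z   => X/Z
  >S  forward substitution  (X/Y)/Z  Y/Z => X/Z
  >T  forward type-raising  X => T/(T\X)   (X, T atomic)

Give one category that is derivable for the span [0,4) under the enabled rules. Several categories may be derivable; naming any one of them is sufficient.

S

[0,8] S   >
  [0,5] S/(NP/N)   <
    [0,4] S   <
      [0,2] NP   <
        [0,1] "every" : N
        [1,2] "some" : NP\N
      [2,4] S\NP   >
        [2,3] "near" : (S\NP)/PP
        [3,4] "idea" : PP
    [4,5] "often" : (S/(NP/N))\S
  [5,8] NP/N   <
    [5,7] N/NP   >B
      [5,6] "found" : N/S
      [6,7] "today" : S/NP
    [7,8] "slowly" : (NP/N)\(N/NP)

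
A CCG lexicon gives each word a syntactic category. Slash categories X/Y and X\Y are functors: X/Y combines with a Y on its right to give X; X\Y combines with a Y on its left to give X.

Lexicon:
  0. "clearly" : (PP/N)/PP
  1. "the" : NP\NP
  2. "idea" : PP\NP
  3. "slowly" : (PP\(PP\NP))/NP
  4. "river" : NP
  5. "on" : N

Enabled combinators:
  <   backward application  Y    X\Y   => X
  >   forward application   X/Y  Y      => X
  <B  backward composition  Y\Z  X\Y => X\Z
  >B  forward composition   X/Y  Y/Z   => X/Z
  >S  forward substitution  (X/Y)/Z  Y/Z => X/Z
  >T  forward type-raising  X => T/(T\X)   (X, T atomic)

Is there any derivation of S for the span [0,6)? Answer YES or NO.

(PP/N)/PP NP\NP PP\NP (PP\(PP\NP))/NP NP N
CKY chart[0,6] = {N/(N\PP), NP/(NP\PP), PP, PP/(N\N), PP/(PP\PP), S/(S\PP)}; S ∉ chart

NO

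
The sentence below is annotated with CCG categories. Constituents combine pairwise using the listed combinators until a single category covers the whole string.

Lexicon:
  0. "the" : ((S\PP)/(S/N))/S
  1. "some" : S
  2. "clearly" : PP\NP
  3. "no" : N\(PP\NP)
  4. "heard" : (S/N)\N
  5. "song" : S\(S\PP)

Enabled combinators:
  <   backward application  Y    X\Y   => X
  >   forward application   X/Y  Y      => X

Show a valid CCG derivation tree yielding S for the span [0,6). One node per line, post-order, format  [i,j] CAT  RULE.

[0,6] S   <
  [0,5] S\PP   >
    [0,2] (S\PP)/(S/N)   >
      [0,1] "the" : ((S\PP)/(S/N))/S
      [1,2] "some" : S
    [2,5] S/N   <
      [2,4] N   <
        [2,3] "clearly" : PP\NP
        [3,4] "no" : N\(PP\NP)
      [4,5] "heard" : (S/N)\N
  [5,6] "song" : S\(S\PP)

[0,1] ((S\PP)/(S/N))/S  lex  "the"
[1,2] S  lex  "some"
[0,2] (S\PP)/(S/N)  >  k=1
[2,3] PP\NP  lex  "clearly"
[3,4] N\(PP\NP)  lex  "no"
[2,4] N  <  k=3
[4,5] (S/N)\N  lex  "heard"
[2,5] S/N  <  k=4
[0,5] S\PP  >  k=2
[5,6] S\(S\PP)  lex  "song"
[0,6] S  <  k=5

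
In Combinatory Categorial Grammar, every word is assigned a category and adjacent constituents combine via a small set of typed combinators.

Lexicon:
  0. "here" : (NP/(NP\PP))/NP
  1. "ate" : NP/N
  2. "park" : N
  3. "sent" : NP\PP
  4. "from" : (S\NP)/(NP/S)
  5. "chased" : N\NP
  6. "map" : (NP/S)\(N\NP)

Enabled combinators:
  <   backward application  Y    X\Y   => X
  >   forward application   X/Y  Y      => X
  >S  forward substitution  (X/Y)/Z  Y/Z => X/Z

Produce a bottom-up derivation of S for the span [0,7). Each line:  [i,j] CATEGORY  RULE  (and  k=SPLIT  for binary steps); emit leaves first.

[0,1] (NP/(NP\PP))/NP  lex  "here"
[1,2] NP/N  lex  "ate"
[2,3] N  lex  "park"
[1,3] NP  >  k=2
[0,3] NP/(NP\PP)  >  k=1
[3,4] NP\PP  lex  "sent"
[0,4] NP  >  k=3
[4,5] (S\NP)/(NP/S)  lex  "from"
[5,6] N\NP  lex  "chased"
[6,7] (NP/S)\(N\NP)  lex  "map"
[5,7] NP/S  <  k=6
[4,7] S\NP  >  k=5
[0,7] S  <  k=4

[0,7] S   <
  [0,4] NP   >
    [0,3] NP/(NP\PP)   >
      [0,1] "here" : (NP/(NP\PP))/NP
      [1,3] NP   >
        [1,2] "ate" : NP/N
        [2,3] "park" : N
    [3,4] "sent" : NP\PP
  [4,7] S\NP   >
    [4,5] "from" : (S\NP)/(NP/S)
    [5,7] NP/S   <
      [5,6] "chased" : N\NP
      [6,7] "map" : (NP/S)\(N\NP)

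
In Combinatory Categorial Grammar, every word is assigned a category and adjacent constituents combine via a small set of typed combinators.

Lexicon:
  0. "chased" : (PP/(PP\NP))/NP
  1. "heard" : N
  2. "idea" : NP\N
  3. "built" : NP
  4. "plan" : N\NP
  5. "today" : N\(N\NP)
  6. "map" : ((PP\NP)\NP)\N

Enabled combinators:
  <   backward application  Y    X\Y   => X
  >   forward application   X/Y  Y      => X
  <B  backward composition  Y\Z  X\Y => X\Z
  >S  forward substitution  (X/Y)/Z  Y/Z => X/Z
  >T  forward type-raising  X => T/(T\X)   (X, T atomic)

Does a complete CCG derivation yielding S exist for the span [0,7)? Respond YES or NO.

(PP/(PP\NP))/NP N NP\N NP N\NP N\(N\NP) ((PP\NP)\NP)\N
CKY chart[0,7] = {N/(N\PP), NP/(NP\PP), PP, PP/(PP\PP), S/(S\PP)}; S ∉ chart

NO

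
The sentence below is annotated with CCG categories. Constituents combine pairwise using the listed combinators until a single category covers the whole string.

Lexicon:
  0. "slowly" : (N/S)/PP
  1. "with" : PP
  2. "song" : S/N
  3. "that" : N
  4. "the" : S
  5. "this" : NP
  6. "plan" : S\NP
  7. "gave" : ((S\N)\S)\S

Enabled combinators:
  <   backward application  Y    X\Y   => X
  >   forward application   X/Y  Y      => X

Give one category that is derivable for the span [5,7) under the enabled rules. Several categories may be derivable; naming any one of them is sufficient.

S

[0,8] S   <
  [0,4] N   >
    [0,2] N/S   >
      [0,1] "slowly" : (N/S)/PP
      [1,2] "with" : PP
    [2,4] S   >
      [2,3] "song" : S/N
      [3,4] "that" : N
  [4,8] S\N   <
    [4,5] "the" : S
    [5,8] (S\N)\S   <
      [5,7] S   <
        [5,6] "this" : NP
        [6,7] "plan" : S\NP
      [7,8] "gave" : ((S\N)\S)\S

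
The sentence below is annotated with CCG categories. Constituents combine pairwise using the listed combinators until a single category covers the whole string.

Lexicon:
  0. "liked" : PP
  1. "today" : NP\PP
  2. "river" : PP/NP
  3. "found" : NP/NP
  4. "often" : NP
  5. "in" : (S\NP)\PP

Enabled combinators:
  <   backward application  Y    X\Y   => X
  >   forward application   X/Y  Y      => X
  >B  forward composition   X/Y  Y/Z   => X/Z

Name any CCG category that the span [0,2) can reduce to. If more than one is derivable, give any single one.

NP

[0,6] S   <
  [0,2] NP   <
    [0,1] "liked" : PP
    [1,2] "today" : NP\PP
  [2,6] S\NP   <
    [2,5] PP   >
      [2,4] PP/NP   >B
        [2,3] "river" : PP/NP
        [3,4] "found" : NP/NP
      [4,5] "often" : NP
    [5,6] "in" : (S\NP)\PP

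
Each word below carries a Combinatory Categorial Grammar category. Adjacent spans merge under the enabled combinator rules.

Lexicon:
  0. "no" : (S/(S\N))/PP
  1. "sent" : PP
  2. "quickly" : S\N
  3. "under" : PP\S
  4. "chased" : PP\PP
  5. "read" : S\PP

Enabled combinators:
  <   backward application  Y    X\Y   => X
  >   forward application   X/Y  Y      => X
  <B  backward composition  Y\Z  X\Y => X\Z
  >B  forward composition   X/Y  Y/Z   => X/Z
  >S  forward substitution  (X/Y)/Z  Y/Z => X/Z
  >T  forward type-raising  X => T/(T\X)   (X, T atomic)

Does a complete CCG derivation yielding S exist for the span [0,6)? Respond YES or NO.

YES

[0,6] S   <
  [0,4] PP   <
    [0,3] S   >
      [0,2] S/(S\N)   >
        [0,1] "no" : (S/(S\N))/PP
        [1,2] "sent" : PP
      [2,3] "quickly" : S\N
    [3,4] "under" : PP\S
  [4,6] S\PP   <B
    [4,5] "chased" : PP\PP
    [5,6] "read" : S\PP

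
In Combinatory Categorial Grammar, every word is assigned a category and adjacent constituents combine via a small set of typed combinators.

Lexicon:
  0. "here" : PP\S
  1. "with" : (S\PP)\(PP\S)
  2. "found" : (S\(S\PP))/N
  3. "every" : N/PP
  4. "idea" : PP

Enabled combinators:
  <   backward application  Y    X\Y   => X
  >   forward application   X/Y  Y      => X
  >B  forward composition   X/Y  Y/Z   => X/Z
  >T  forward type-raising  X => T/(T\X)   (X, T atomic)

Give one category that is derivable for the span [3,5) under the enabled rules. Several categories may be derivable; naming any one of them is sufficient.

[0,5] S   <
  [0,2] S\PP   <
    [0,1] "here" : PP\S
    [1,2] "with" : (S\PP)\(PP\S)
  [2,5] S\(S\PP)   >
    [2,3] "found" : (S\(S\PP))/N
    [3,5] N   >
      [3,4] "every" : N/PP
      [4,5] "idea" : PP

N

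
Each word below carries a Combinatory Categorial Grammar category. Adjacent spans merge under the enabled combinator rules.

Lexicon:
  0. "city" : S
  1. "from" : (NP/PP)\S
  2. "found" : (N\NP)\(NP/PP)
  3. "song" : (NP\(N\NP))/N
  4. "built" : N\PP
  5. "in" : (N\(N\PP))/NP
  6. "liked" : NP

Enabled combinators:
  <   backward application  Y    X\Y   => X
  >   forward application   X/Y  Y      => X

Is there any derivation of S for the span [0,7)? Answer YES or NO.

NO

S (NP/PP)\S (N\NP)\(NP/PP) (NP\(N\NP))/N N\PP (N\(N\PP))/NP NP
CKY chart[0,7] = {NP}; S ∉ chart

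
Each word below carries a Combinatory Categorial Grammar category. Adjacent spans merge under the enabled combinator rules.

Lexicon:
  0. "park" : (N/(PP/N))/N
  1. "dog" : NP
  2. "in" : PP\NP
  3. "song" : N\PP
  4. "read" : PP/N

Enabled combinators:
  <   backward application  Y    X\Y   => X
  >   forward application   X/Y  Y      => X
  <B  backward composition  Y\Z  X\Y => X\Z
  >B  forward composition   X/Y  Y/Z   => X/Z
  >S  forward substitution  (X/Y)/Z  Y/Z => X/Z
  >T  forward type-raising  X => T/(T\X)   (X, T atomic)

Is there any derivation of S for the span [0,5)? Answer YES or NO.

NO

(N/(PP/N))/N NP PP\NP N\PP PP/N
CKY chart[0,5] = {N, N/(N\N), NP/(NP\N), PP/(PP\N), S/(S\N)}; S ∉ chart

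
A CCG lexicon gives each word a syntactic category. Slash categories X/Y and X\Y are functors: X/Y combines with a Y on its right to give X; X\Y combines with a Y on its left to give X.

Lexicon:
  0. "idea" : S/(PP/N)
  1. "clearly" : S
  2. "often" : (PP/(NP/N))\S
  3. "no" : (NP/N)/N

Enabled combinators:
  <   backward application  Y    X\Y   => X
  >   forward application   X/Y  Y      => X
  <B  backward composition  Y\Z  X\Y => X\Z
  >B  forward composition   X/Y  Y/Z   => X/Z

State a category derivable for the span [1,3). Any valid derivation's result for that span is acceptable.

PP/(NP/N)

[0,4] S   >
  [0,1] "idea" : S/(PP/N)
  [1,4] PP/N   >B
    [1,3] PP/(NP/N)   <
      [1,2] "clearly" : S
      [2,3] "often" : (PP/(NP/N))\S
    [3,4] "no" : (NP/N)/N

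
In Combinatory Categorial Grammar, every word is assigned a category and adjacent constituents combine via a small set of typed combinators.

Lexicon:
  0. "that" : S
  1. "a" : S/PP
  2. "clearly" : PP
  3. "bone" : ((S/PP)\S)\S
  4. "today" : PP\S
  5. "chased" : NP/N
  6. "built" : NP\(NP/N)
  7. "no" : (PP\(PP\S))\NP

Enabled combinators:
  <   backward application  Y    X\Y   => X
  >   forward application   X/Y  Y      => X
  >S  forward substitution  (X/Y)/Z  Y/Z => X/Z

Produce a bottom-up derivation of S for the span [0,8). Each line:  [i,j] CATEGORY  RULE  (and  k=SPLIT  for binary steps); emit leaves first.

[0,1] S  lex  "that"
[1,2] S/PP  lex  "a"
[2,3] PP  lex  "clearly"
[1,3] S  >  k=2
[3,4] ((S/PP)\S)\S  lex  "bone"
[1,4] (S/PP)\S  <  k=3
[0,4] S/PP  <  k=1
[4,5] PP\S  lex  "today"
[5,6] NP/N  lex  "chased"
[6,7] NP\(NP/N)  lex  "built"
[5,7] NP  <  k=6
[7,8] (PP\(PP\S))\NP  lex  "no"
[5,8] PP\(PP\S)  <  k=7
[4,8] PP  <  k=5
[0,8] S  >  k=4

[0,8] S   >
  [0,4] S/PP   <
    [0,1] "that" : S
    [1,4] (S/PP)\S   <
      [1,3] S   >
        [1,2] "a" : S/PP
        [2,3] "clearly" : PP
      [3,4] "bone" : ((S/PP)\S)\S
  [4,8] PP   <
    [4,5] "today" : PP\S
    [5,8] PP\(PP\S)   <
      [5,7] NP   <
        [5,6] "chased" : NP/N
        [6,7] "built" : NP\(NP/N)
      [7,8] "no" : (PP\(PP\S))\NP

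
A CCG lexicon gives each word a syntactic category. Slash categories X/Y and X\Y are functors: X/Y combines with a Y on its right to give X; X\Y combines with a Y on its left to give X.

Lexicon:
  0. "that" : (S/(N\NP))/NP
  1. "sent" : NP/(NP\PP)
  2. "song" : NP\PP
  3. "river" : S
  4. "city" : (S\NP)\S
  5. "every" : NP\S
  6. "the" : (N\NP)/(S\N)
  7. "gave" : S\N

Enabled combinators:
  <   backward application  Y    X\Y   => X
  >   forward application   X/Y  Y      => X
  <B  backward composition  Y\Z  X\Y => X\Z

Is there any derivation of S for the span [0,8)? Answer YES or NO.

[0,8] S   >
  [0,3] S/(N\NP)   >
    [0,1] "that" : (S/(N\NP))/NP
    [1,3] NP   >
      [1,2] "sent" : NP/(NP\PP)
      [2,3] "song" : NP\PP
  [3,8] N\NP   <B
    [3,5] S\NP   <
      [3,4] "river" : S
      [4,5] "city" : (S\NP)\S
    [5,8] N\S   <B
      [5,6] "every" : NP\S
      [6,8] N\NP   >
        [6,7] "the" : (N\NP)/(S\N)
        [7,8] "gave" : S\N

YES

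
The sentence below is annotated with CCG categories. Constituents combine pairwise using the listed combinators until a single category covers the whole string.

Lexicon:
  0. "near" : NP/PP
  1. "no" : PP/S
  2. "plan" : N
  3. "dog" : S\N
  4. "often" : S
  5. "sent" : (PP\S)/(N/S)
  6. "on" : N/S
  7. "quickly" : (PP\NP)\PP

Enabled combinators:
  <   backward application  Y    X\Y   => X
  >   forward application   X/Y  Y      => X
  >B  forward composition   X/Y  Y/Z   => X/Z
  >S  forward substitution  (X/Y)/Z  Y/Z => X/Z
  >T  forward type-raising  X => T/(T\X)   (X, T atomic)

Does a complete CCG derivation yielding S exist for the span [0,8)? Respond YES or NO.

NP/PP PP/S N S\N S (PP\S)/(N/S) N/S (PP\NP)\PP
CKY chart[0,8] = {N/(N\PP), NP/(NP\PP), PP, PP/(PP\PP), S/(S\PP)}; S ∉ chart

NO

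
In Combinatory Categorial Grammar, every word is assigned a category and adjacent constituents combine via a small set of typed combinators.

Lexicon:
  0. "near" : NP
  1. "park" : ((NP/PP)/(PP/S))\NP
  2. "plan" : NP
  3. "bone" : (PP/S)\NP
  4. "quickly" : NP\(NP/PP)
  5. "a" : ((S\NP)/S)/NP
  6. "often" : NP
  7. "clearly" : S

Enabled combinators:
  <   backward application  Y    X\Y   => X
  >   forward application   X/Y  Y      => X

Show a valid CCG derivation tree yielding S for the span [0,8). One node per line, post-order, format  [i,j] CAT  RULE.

[0,1] NP  lex  "near"
[1,2] ((NP/PP)/(PP/S))\NP  lex  "park"
[0,2] (NP/PP)/(PP/S)  <  k=1
[2,3] NP  lex  "plan"
[3,4] (PP/S)\NP  lex  "bone"
[2,4] PP/S  <  k=3
[0,4] NP/PP  >  k=2
[4,5] NP\(NP/PP)  lex  "quickly"
[0,5] NP  <  k=4
[5,6] ((S\NP)/S)/NP  lex  "a"
[6,7] NP  lex  "often"
[5,7] (S\NP)/S  >  k=6
[7,8] S  lex  "clearly"
[5,8] S\NP  >  k=7
[0,8] S  <  k=5

[0,8] S   <
  [0,5] NP   <
    [0,4] NP/PP   >
      [0,2] (NP/PP)/(PP/S)   <
        [0,1] "near" : NP
        [1,2] "park" : ((NP/PP)/(PP/S))\NP
      [2,4] PP/S   <
        [2,3] "plan" : NP
        [3,4] "bone" : (PP/S)\NP
    [4,5] "quickly" : NP\(NP/PP)
  [5,8] S\NP   >
    [5,7] (S\NP)/S   >
      [5,6] "a" : ((S\NP)/S)/NP
      [6,7] "often" : NP
    [7,8] "clearly" : S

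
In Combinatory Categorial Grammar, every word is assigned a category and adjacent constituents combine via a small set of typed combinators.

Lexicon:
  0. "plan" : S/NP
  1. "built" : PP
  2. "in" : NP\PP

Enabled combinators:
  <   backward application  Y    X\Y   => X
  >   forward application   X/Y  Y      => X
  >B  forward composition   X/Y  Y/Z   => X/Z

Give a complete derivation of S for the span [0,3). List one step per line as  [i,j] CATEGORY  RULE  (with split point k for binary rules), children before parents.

[0,1] S/NP  lex  "plan"
[1,2] PP  lex  "built"
[2,3] NP\PP  lex  "in"
[1,3] NP  <  k=2
[0,3] S  >  k=1

[0,3] S   >
  [0,1] "plan" : S/NP
  [1,3] NP   <
    [1,2] "built" : PP
    [2,3] "in" : NP\PP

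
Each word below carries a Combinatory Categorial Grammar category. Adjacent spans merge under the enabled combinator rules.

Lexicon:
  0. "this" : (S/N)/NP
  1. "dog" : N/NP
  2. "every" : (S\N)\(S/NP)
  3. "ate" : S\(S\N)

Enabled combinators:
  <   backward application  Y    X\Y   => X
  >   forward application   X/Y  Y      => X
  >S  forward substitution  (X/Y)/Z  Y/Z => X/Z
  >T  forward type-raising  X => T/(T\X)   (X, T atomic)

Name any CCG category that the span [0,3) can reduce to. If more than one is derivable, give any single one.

S\N

[0,4] S   <
  [0,3] S\N   <
    [0,2] S/NP   >S
      [0,1] "this" : (S/N)/NP
      [1,2] "dog" : N/NP
    [2,3] "every" : (S\N)\(S/NP)
  [3,4] "ate" : S\(S\N)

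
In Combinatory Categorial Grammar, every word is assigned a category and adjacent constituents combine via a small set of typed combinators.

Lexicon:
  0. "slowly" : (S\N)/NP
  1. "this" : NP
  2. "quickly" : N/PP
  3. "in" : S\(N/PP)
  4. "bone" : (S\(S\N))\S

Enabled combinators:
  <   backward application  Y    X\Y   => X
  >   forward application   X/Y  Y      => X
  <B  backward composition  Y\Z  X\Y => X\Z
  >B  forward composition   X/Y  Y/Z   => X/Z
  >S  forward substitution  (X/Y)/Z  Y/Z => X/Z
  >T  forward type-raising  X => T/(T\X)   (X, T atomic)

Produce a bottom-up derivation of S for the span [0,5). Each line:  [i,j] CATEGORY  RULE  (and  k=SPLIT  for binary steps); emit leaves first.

[0,5] S   <
  [0,2] S\N   >
    [0,1] "slowly" : (S\N)/NP
    [1,2] "this" : NP
  [2,5] S\(S\N)   <
    [2,4] S   <
      [2,3] "quickly" : N/PP
      [3,4] "in" : S\(N/PP)
    [4,5] "bone" : (S\(S\N))\S

[0,1] (S\N)/NP  lex  "slowly"
[1,2] NP  lex  "this"
[0,2] S\N  >  k=1
[2,3] N/PP  lex  "quickly"
[3,4] S\(N/PP)  lex  "in"
[2,4] S  <  k=3
[4,5] (S\(S\N))\S  lex  "bone"
[2,5] S\(S\N)  <  k=4
[0,5] S  <  k=2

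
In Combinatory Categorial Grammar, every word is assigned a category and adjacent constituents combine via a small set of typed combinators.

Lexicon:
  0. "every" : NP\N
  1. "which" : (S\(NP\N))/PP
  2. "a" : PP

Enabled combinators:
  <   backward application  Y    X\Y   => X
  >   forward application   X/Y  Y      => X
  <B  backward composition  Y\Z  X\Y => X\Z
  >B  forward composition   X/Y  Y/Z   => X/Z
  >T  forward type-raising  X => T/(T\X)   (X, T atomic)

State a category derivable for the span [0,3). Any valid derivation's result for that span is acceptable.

S

[0,3] S   <
  [0,1] "every" : NP\N
  [1,3] S\(NP\N)   >
    [1,2] "which" : (S\(NP\N))/PP
    [2,3] "a" : PP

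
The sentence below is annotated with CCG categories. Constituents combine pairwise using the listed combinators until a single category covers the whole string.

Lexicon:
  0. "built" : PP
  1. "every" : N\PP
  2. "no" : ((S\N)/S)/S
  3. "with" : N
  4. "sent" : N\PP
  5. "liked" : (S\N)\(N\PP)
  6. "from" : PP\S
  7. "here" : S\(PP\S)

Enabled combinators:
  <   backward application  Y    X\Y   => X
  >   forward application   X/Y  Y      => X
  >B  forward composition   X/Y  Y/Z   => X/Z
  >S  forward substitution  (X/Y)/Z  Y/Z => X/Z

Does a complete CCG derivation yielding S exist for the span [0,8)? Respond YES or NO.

[0,8] S   <
  [0,2] N   <
    [0,1] "built" : PP
    [1,2] "every" : N\PP
  [2,8] S\N   >
    [2,6] (S\N)/S   >
      [2,3] "no" : ((S\N)/S)/S
      [3,6] S   <
        [3,4] "with" : N
        [4,6] S\N   <
          [4,5] "sent" : N\PP
          [5,6] "liked" : (S\N)\(N\PP)
    [6,8] S   <
      [6,7] "from" : PP\S
      [7,8] "here" : S\(PP\S)

YES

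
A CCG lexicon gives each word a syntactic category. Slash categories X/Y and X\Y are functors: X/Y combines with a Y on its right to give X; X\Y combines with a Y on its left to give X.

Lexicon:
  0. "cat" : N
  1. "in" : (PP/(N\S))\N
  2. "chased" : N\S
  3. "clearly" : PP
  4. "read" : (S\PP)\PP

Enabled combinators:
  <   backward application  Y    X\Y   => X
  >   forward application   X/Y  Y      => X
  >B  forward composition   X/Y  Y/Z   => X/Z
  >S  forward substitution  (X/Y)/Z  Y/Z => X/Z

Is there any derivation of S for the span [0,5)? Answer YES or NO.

YES

[0,5] S   <
  [0,3] PP   >
    [0,2] PP/(N\S)   <
      [0,1] "cat" : N
      [1,2] "in" : (PP/(N\S))\N
    [2,3] "chased" : N\S
  [3,5] S\PP   <
    [3,4] "clearly" : PP
    [4,5] "read" : (S\PP)\PP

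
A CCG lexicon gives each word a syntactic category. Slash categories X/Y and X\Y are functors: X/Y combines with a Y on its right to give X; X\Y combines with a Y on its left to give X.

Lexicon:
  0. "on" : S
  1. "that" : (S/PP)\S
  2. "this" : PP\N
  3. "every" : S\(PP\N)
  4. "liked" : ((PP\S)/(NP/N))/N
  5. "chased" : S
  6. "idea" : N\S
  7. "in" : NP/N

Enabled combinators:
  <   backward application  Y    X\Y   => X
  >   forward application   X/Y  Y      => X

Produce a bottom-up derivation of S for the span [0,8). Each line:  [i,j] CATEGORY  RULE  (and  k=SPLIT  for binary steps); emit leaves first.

[0,8] S   >
  [0,2] S/PP   <
    [0,1] "on" : S
    [1,2] "that" : (S/PP)\S
  [2,8] PP   <
    [2,4] S   <
      [2,3] "this" : PP\N
      [3,4] "every" : S\(PP\N)
    [4,8] PP\S   >
      [4,7] (PP\S)/(NP/N)   >
        [4,5] "liked" : ((PP\S)/(NP/N))/N
        [5,7] N   <
          [5,6] "chased" : S
          [6,7] "idea" : N\S
      [7,8] "in" : NP/N

[0,1] S  lex  "on"
[1,2] (S/PP)\S  lex  "that"
[0,2] S/PP  <  k=1
[2,3] PP\N  lex  "this"
[3,4] S\(PP\N)  lex  "every"
[2,4] S  <  k=3
[4,5] ((PP\S)/(NP/N))/N  lex  "liked"
[5,6] S  lex  "chased"
[6,7] N\S  lex  "idea"
[5,7] N  <  k=6
[4,7] (PP\S)/(NP/N)  >  k=5
[7,8] NP/N  lex  "in"
[4,8] PP\S  >  k=7
[2,8] PP  <  k=4
[0,8] S  >  k=2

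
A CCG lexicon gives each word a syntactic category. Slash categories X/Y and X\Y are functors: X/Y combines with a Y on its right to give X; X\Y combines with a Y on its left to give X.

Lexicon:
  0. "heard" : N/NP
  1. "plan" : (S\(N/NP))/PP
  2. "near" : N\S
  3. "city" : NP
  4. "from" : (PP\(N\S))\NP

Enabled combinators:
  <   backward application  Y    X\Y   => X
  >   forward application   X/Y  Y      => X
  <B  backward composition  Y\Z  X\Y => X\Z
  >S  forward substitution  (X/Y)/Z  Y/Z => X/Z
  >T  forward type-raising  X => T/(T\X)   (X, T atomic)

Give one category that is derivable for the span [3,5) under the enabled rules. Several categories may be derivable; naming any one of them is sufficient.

[0,5] S   <
  [0,1] "heard" : N/NP
  [1,5] S\(N/NP)   >
    [1,2] "plan" : (S\(N/NP))/PP
    [2,5] PP   <
      [2,3] "near" : N\S
      [3,5] PP\(N\S)   <
        [3,4] "city" : NP
        [4,5] "from" : (PP\(N\S))\NP

PP\(N\S)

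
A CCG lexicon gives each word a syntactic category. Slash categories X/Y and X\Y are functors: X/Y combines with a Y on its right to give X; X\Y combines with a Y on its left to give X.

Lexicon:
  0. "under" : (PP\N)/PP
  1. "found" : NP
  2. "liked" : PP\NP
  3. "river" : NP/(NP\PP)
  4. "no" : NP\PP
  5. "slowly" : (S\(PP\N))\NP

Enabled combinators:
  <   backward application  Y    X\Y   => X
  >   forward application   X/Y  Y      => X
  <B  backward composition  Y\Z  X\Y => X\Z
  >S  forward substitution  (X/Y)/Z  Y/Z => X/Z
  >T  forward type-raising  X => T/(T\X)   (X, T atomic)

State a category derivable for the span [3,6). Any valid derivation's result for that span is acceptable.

S\(PP\N)

[0,6] S   <
  [0,3] PP\N   >
    [0,1] "under" : (PP\N)/PP
    [1,3] PP   <
      [1,2] "found" : NP
      [2,3] "liked" : PP\NP
  [3,6] S\(PP\N)   <
    [3,5] NP   >
      [3,4] "river" : NP/(NP\PP)
      [4,5] "no" : NP\PP
    [5,6] "slowly" : (S\(PP\N))\NP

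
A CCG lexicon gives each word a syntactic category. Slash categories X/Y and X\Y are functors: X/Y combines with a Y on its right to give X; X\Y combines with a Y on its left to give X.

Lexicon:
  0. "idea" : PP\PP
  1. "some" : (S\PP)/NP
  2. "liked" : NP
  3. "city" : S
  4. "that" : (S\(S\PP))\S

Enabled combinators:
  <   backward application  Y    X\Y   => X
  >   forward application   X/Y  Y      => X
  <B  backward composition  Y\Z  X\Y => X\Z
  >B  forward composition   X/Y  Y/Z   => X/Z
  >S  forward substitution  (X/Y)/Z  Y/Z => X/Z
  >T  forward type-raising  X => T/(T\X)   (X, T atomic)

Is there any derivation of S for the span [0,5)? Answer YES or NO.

[0,5] S   <
  [0,3] S\PP   <B
    [0,1] "idea" : PP\PP
    [1,3] S\PP   >
      [1,2] "some" : (S\PP)/NP
      [2,3] "liked" : NP
  [3,5] S\(S\PP)   <
    [3,4] "city" : S
    [4,5] "that" : (S\(S\PP))\S

YES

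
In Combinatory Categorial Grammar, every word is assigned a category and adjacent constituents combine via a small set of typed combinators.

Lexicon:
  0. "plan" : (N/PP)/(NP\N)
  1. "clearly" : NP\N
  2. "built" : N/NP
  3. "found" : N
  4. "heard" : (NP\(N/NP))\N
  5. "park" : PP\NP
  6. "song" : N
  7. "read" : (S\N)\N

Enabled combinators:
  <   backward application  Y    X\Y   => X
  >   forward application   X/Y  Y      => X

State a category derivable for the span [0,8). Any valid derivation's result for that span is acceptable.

[0,8] S   <
  [0,6] N   >
    [0,2] N/PP   >
      [0,1] "plan" : (N/PP)/(NP\N)
      [1,2] "clearly" : NP\N
    [2,6] PP   <
      [2,5] NP   <
        [2,3] "built" : N/NP
        [3,5] NP\(N/NP)   <
          [3,4] "found" : N
          [4,5] "heard" : (NP\(N/NP))\N
      [5,6] "park" : PP\NP
  [6,8] S\N   <
    [6,7] "song" : N
    [7,8] "read" : (S\N)\N

S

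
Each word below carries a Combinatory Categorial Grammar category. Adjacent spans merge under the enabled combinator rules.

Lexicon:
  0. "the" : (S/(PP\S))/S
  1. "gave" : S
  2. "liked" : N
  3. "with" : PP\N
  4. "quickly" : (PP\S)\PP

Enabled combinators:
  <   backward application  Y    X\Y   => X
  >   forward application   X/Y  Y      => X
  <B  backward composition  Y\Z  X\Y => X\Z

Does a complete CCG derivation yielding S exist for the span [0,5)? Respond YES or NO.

YES

[0,5] S   >
  [0,2] S/(PP\S)   >
    [0,1] "the" : (S/(PP\S))/S
    [1,2] "gave" : S
  [2,5] PP\S   <
    [2,4] PP   <
      [2,3] "liked" : N
      [3,4] "with" : PP\N
    [4,5] "quickly" : (PP\S)\PP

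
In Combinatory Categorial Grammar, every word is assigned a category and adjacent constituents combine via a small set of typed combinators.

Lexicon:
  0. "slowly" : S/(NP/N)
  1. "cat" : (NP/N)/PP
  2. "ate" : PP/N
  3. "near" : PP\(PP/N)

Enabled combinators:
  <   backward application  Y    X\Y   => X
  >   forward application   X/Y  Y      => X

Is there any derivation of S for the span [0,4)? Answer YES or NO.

YES

[0,4] S   >
  [0,1] "slowly" : S/(NP/N)
  [1,4] NP/N   >
    [1,2] "cat" : (NP/N)/PP
    [2,4] PP   <
      [2,3] "ate" : PP/N
      [3,4] "near" : PP\(PP/N)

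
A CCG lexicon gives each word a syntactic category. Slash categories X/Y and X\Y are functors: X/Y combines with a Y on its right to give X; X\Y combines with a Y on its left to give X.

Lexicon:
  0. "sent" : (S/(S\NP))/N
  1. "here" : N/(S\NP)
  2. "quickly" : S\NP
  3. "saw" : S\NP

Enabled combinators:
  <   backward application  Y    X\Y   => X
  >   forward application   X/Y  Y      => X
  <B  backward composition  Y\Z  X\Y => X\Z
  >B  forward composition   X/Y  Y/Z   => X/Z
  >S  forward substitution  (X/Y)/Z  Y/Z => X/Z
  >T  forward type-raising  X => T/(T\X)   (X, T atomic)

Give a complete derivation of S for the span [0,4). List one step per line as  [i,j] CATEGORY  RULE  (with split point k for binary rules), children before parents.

[0,1] (S/(S\NP))/N  lex  "sent"
[1,2] N/(S\NP)  lex  "here"
[2,3] S\NP  lex  "quickly"
[1,3] N  >  k=2
[0,3] S/(S\NP)  >  k=1
[3,4] S\NP  lex  "saw"
[0,4] S  >  k=3

[0,4] S   >
  [0,3] S/(S\NP)   >
    [0,1] "sent" : (S/(S\NP))/N
    [1,3] N   >
      [1,2] "here" : N/(S\NP)
      [2,3] "quickly" : S\NP
  [3,4] "saw" : S\NP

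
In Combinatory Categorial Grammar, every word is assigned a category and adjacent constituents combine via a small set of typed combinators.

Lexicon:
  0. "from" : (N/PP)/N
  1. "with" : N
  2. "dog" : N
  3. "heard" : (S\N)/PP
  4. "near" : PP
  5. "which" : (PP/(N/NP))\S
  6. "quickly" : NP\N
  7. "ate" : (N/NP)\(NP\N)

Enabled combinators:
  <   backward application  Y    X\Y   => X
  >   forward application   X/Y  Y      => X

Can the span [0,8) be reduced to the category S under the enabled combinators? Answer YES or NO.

(N/PP)/N N N (S\N)/PP PP (PP/(N/NP))\S NP\N (N/NP)\(NP\N)
CKY chart[0,8] = {N}; S ∉ chart

NO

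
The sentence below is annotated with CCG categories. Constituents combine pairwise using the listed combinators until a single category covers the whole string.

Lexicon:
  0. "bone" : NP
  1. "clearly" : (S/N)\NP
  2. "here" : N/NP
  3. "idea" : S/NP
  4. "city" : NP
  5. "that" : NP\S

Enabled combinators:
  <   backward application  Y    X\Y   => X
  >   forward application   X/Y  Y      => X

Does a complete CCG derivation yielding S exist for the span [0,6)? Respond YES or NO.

[0,6] S   >
  [0,2] S/N   <
    [0,1] "bone" : NP
    [1,2] "clearly" : (S/N)\NP
  [2,6] N   >
    [2,3] "here" : N/NP
    [3,6] NP   <
      [3,5] S   >
        [3,4] "idea" : S/NP
        [4,5] "city" : NP
      [5,6] "that" : NP\S

YES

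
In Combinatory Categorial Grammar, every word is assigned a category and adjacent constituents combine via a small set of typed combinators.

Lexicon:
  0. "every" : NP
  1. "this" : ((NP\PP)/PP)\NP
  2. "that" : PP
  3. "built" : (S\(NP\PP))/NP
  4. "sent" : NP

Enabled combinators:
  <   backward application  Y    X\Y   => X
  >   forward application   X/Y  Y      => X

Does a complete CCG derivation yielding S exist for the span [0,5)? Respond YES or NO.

[0,5] S   <
  [0,3] NP\PP   >
    [0,2] (NP\PP)/PP   <
      [0,1] "every" : NP
      [1,2] "this" : ((NP\PP)/PP)\NP
    [2,3] "that" : PP
  [3,5] S\(NP\PP)   >
    [3,4] "built" : (S\(NP\PP))/NP
    [4,5] "sent" : NP

YES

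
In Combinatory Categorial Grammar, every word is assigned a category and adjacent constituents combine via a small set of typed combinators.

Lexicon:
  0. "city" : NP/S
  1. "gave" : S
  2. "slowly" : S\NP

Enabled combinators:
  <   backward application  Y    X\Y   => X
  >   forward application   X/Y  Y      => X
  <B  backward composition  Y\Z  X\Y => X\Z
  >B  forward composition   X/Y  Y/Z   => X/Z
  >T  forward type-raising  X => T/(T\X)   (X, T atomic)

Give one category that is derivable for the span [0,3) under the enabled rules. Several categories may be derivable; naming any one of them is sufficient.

S

[0,3] S   <
  [0,2] NP   >
    [0,1] "city" : NP/S
    [1,2] "gave" : S
  [2,3] "slowly" : S\NP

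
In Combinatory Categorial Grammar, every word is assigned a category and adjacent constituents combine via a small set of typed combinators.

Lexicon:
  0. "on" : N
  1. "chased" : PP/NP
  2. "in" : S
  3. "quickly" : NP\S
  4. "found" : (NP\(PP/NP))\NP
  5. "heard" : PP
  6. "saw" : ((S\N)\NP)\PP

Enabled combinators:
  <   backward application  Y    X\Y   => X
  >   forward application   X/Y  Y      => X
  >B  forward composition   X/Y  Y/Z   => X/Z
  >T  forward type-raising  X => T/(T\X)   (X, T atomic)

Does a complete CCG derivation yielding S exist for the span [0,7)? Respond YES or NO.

YES

[0,7] S   <
  [0,1] "on" : N
  [1,7] S\N   <
    [1,5] NP   <
      [1,2] "chased" : PP/NP
      [2,5] NP\(PP/NP)   <
        [2,4] NP   >
          [2,3] NP/(NP\S)   >T
            [2,3] "in" : S
          [3,4] "quickly" : NP\S
        [4,5] "found" : (NP\(PP/NP))\NP
    [5,7] (S\N)\NP   <
      [5,6] "heard" : PP
      [6,7] "saw" : ((S\N)\NP)\PP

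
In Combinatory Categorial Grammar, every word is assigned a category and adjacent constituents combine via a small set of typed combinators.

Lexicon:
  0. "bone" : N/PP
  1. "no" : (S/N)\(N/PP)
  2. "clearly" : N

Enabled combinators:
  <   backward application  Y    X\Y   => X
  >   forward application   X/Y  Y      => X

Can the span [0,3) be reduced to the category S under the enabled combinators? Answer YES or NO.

YES

[0,3] S   >
  [0,2] S/N   <
    [0,1] "bone" : N/PP
    [1,2] "no" : (S/N)\(N/PP)
  [2,3] "clearly" : N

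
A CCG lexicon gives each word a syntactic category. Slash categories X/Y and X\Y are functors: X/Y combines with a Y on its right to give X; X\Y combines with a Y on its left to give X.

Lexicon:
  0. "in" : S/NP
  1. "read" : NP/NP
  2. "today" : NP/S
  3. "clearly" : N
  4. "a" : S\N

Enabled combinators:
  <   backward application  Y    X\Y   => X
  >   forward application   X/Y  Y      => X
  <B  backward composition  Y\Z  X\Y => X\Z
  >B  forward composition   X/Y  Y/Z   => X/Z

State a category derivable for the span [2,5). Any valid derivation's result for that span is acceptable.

NP

[0,5] S   >
  [0,2] S/NP   >B
    [0,1] "in" : S/NP
    [1,2] "read" : NP/NP
  [2,5] NP   >
    [2,3] "today" : NP/S
    [3,5] S   <
      [3,4] "clearly" : N
      [4,5] "a" : S\N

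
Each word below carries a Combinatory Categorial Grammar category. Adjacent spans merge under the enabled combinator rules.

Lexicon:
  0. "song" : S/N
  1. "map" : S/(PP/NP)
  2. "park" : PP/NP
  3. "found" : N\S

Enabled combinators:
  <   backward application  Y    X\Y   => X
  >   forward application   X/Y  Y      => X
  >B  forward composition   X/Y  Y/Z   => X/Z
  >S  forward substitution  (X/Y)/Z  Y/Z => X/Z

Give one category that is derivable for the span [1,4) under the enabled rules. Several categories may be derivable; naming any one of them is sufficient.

N

[0,4] S   >
  [0,1] "song" : S/N
  [1,4] N   <
    [1,3] S   >
      [1,2] "map" : S/(PP/NP)
      [2,3] "park" : PP/NP
    [3,4] "found" : N\S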